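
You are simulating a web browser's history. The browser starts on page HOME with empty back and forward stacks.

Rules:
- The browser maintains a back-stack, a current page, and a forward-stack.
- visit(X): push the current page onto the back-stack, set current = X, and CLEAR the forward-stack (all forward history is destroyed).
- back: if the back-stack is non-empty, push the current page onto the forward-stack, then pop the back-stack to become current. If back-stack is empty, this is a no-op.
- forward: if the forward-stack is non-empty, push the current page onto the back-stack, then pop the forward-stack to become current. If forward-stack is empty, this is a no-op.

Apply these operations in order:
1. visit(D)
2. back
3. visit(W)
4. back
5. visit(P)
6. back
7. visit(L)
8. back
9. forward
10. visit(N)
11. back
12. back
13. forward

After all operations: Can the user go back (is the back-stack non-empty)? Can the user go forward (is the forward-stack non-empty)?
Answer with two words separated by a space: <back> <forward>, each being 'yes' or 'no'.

Answer: yes yes

Derivation:
After 1 (visit(D)): cur=D back=1 fwd=0
After 2 (back): cur=HOME back=0 fwd=1
After 3 (visit(W)): cur=W back=1 fwd=0
After 4 (back): cur=HOME back=0 fwd=1
After 5 (visit(P)): cur=P back=1 fwd=0
After 6 (back): cur=HOME back=0 fwd=1
After 7 (visit(L)): cur=L back=1 fwd=0
After 8 (back): cur=HOME back=0 fwd=1
After 9 (forward): cur=L back=1 fwd=0
After 10 (visit(N)): cur=N back=2 fwd=0
After 11 (back): cur=L back=1 fwd=1
After 12 (back): cur=HOME back=0 fwd=2
After 13 (forward): cur=L back=1 fwd=1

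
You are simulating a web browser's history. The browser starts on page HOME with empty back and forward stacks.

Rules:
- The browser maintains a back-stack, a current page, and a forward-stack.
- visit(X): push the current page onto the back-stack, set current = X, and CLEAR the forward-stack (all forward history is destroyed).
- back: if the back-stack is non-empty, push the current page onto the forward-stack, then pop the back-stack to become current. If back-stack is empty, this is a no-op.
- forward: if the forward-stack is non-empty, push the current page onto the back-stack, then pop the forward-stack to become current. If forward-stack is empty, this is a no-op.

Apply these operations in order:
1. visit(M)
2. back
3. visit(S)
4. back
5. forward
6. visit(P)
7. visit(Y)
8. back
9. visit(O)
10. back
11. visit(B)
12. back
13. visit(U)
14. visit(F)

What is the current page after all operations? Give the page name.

After 1 (visit(M)): cur=M back=1 fwd=0
After 2 (back): cur=HOME back=0 fwd=1
After 3 (visit(S)): cur=S back=1 fwd=0
After 4 (back): cur=HOME back=0 fwd=1
After 5 (forward): cur=S back=1 fwd=0
After 6 (visit(P)): cur=P back=2 fwd=0
After 7 (visit(Y)): cur=Y back=3 fwd=0
After 8 (back): cur=P back=2 fwd=1
After 9 (visit(O)): cur=O back=3 fwd=0
After 10 (back): cur=P back=2 fwd=1
After 11 (visit(B)): cur=B back=3 fwd=0
After 12 (back): cur=P back=2 fwd=1
After 13 (visit(U)): cur=U back=3 fwd=0
After 14 (visit(F)): cur=F back=4 fwd=0

Answer: F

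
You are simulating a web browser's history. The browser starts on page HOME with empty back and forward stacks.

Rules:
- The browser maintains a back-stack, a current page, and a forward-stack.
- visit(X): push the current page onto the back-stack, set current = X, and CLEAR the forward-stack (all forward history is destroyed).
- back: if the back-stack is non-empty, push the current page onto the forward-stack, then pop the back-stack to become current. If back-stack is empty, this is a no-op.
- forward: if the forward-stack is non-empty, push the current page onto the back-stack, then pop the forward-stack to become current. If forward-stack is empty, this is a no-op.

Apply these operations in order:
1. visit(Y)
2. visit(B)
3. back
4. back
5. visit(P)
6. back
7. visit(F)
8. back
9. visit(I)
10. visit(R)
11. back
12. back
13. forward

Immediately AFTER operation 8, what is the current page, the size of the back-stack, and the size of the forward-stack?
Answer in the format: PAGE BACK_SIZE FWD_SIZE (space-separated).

After 1 (visit(Y)): cur=Y back=1 fwd=0
After 2 (visit(B)): cur=B back=2 fwd=0
After 3 (back): cur=Y back=1 fwd=1
After 4 (back): cur=HOME back=0 fwd=2
After 5 (visit(P)): cur=P back=1 fwd=0
After 6 (back): cur=HOME back=0 fwd=1
After 7 (visit(F)): cur=F back=1 fwd=0
After 8 (back): cur=HOME back=0 fwd=1

HOME 0 1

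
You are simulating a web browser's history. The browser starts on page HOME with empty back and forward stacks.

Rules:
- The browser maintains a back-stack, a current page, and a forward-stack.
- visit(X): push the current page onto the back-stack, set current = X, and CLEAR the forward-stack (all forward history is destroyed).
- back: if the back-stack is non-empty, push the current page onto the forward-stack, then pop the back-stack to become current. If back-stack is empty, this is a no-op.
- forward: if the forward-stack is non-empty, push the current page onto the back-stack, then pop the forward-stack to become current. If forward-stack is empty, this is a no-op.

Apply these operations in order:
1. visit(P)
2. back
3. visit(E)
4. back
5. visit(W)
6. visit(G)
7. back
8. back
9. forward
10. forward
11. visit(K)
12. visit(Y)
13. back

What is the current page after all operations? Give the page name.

Answer: K

Derivation:
After 1 (visit(P)): cur=P back=1 fwd=0
After 2 (back): cur=HOME back=0 fwd=1
After 3 (visit(E)): cur=E back=1 fwd=0
After 4 (back): cur=HOME back=0 fwd=1
After 5 (visit(W)): cur=W back=1 fwd=0
After 6 (visit(G)): cur=G back=2 fwd=0
After 7 (back): cur=W back=1 fwd=1
After 8 (back): cur=HOME back=0 fwd=2
After 9 (forward): cur=W back=1 fwd=1
After 10 (forward): cur=G back=2 fwd=0
After 11 (visit(K)): cur=K back=3 fwd=0
After 12 (visit(Y)): cur=Y back=4 fwd=0
After 13 (back): cur=K back=3 fwd=1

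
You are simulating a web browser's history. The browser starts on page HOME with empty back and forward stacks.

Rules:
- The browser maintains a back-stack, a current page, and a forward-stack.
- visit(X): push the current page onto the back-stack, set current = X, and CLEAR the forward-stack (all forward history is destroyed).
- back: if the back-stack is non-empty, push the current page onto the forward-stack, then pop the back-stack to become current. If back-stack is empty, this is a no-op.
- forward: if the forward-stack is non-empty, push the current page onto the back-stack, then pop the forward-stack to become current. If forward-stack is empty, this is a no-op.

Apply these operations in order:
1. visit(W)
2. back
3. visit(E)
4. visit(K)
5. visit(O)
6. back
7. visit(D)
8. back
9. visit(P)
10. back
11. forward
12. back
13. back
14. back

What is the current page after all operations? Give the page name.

Answer: HOME

Derivation:
After 1 (visit(W)): cur=W back=1 fwd=0
After 2 (back): cur=HOME back=0 fwd=1
After 3 (visit(E)): cur=E back=1 fwd=0
After 4 (visit(K)): cur=K back=2 fwd=0
After 5 (visit(O)): cur=O back=3 fwd=0
After 6 (back): cur=K back=2 fwd=1
After 7 (visit(D)): cur=D back=3 fwd=0
After 8 (back): cur=K back=2 fwd=1
After 9 (visit(P)): cur=P back=3 fwd=0
After 10 (back): cur=K back=2 fwd=1
After 11 (forward): cur=P back=3 fwd=0
After 12 (back): cur=K back=2 fwd=1
After 13 (back): cur=E back=1 fwd=2
After 14 (back): cur=HOME back=0 fwd=3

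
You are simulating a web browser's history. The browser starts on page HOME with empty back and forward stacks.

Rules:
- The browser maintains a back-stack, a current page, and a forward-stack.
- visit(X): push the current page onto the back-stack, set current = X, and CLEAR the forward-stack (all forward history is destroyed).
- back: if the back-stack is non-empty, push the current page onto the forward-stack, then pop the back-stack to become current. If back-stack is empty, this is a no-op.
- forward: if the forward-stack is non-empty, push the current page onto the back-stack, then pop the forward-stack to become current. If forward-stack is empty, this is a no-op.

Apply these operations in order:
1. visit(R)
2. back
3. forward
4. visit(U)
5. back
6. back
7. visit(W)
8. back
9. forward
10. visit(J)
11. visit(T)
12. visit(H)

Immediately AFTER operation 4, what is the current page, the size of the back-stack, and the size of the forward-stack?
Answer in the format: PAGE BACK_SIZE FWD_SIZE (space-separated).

After 1 (visit(R)): cur=R back=1 fwd=0
After 2 (back): cur=HOME back=0 fwd=1
After 3 (forward): cur=R back=1 fwd=0
After 4 (visit(U)): cur=U back=2 fwd=0

U 2 0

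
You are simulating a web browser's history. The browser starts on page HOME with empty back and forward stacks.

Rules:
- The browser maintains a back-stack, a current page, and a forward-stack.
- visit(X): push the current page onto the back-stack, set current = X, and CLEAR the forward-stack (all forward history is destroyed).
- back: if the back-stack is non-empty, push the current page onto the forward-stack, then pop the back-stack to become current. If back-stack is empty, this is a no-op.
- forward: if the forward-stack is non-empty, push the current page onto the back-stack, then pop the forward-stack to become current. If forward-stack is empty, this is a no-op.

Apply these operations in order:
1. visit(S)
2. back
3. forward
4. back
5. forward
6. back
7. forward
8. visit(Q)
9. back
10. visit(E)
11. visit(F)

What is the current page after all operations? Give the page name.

After 1 (visit(S)): cur=S back=1 fwd=0
After 2 (back): cur=HOME back=0 fwd=1
After 3 (forward): cur=S back=1 fwd=0
After 4 (back): cur=HOME back=0 fwd=1
After 5 (forward): cur=S back=1 fwd=0
After 6 (back): cur=HOME back=0 fwd=1
After 7 (forward): cur=S back=1 fwd=0
After 8 (visit(Q)): cur=Q back=2 fwd=0
After 9 (back): cur=S back=1 fwd=1
After 10 (visit(E)): cur=E back=2 fwd=0
After 11 (visit(F)): cur=F back=3 fwd=0

Answer: F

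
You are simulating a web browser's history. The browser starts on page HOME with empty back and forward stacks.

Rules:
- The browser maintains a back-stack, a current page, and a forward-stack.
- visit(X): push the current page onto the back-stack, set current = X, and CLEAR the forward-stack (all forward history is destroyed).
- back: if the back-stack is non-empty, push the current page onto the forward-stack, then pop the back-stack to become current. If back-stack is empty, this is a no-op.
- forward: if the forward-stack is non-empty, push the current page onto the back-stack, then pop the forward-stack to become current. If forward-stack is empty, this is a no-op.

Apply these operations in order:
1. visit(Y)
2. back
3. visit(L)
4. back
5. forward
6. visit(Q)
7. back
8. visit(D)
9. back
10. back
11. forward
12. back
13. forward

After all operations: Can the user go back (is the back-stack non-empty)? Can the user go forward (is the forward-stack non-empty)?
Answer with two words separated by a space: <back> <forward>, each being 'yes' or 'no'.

After 1 (visit(Y)): cur=Y back=1 fwd=0
After 2 (back): cur=HOME back=0 fwd=1
After 3 (visit(L)): cur=L back=1 fwd=0
After 4 (back): cur=HOME back=0 fwd=1
After 5 (forward): cur=L back=1 fwd=0
After 6 (visit(Q)): cur=Q back=2 fwd=0
After 7 (back): cur=L back=1 fwd=1
After 8 (visit(D)): cur=D back=2 fwd=0
After 9 (back): cur=L back=1 fwd=1
After 10 (back): cur=HOME back=0 fwd=2
After 11 (forward): cur=L back=1 fwd=1
After 12 (back): cur=HOME back=0 fwd=2
After 13 (forward): cur=L back=1 fwd=1

Answer: yes yes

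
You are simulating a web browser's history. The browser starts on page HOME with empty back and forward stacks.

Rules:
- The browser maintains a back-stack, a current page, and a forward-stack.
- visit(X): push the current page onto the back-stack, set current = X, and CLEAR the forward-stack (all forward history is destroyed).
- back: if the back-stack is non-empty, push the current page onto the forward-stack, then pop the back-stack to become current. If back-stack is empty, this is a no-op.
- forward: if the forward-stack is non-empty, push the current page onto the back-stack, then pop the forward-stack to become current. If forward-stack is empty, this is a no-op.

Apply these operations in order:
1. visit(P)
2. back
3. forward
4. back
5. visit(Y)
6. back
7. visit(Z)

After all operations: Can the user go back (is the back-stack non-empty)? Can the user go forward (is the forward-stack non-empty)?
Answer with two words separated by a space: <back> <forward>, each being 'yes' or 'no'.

Answer: yes no

Derivation:
After 1 (visit(P)): cur=P back=1 fwd=0
After 2 (back): cur=HOME back=0 fwd=1
After 3 (forward): cur=P back=1 fwd=0
After 4 (back): cur=HOME back=0 fwd=1
After 5 (visit(Y)): cur=Y back=1 fwd=0
After 6 (back): cur=HOME back=0 fwd=1
After 7 (visit(Z)): cur=Z back=1 fwd=0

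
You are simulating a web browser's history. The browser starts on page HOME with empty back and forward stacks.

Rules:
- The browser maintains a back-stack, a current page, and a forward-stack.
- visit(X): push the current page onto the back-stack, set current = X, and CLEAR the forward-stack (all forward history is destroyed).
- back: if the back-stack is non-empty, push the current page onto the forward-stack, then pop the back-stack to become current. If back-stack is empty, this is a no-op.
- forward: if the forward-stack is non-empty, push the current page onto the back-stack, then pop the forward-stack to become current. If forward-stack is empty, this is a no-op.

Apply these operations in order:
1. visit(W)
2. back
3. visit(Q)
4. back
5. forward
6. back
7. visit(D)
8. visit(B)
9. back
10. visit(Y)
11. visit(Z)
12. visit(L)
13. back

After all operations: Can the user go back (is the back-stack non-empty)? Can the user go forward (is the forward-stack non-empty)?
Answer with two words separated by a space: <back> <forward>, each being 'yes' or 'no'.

Answer: yes yes

Derivation:
After 1 (visit(W)): cur=W back=1 fwd=0
After 2 (back): cur=HOME back=0 fwd=1
After 3 (visit(Q)): cur=Q back=1 fwd=0
After 4 (back): cur=HOME back=0 fwd=1
After 5 (forward): cur=Q back=1 fwd=0
After 6 (back): cur=HOME back=0 fwd=1
After 7 (visit(D)): cur=D back=1 fwd=0
After 8 (visit(B)): cur=B back=2 fwd=0
After 9 (back): cur=D back=1 fwd=1
After 10 (visit(Y)): cur=Y back=2 fwd=0
After 11 (visit(Z)): cur=Z back=3 fwd=0
After 12 (visit(L)): cur=L back=4 fwd=0
After 13 (back): cur=Z back=3 fwd=1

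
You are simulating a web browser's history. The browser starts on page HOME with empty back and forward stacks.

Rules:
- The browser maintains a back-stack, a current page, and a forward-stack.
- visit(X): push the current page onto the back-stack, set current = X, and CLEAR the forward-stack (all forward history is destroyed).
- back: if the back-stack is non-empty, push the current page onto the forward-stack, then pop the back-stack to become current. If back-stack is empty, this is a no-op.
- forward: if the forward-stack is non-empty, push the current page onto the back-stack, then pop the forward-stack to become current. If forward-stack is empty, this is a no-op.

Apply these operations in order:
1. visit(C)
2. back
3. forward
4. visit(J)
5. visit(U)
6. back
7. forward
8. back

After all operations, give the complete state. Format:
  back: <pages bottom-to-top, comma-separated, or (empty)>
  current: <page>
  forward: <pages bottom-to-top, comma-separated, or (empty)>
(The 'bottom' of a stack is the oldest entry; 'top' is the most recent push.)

After 1 (visit(C)): cur=C back=1 fwd=0
After 2 (back): cur=HOME back=0 fwd=1
After 3 (forward): cur=C back=1 fwd=0
After 4 (visit(J)): cur=J back=2 fwd=0
After 5 (visit(U)): cur=U back=3 fwd=0
After 6 (back): cur=J back=2 fwd=1
After 7 (forward): cur=U back=3 fwd=0
After 8 (back): cur=J back=2 fwd=1

Answer: back: HOME,C
current: J
forward: U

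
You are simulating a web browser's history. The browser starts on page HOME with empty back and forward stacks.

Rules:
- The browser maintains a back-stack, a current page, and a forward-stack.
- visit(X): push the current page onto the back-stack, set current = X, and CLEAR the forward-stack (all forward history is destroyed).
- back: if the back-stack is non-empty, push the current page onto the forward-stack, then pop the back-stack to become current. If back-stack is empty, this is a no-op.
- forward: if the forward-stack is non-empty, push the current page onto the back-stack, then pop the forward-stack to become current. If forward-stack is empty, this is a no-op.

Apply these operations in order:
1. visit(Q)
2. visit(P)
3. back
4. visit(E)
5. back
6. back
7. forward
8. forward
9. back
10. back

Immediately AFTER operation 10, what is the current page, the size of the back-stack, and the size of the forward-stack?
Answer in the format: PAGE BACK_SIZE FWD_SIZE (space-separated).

After 1 (visit(Q)): cur=Q back=1 fwd=0
After 2 (visit(P)): cur=P back=2 fwd=0
After 3 (back): cur=Q back=1 fwd=1
After 4 (visit(E)): cur=E back=2 fwd=0
After 5 (back): cur=Q back=1 fwd=1
After 6 (back): cur=HOME back=0 fwd=2
After 7 (forward): cur=Q back=1 fwd=1
After 8 (forward): cur=E back=2 fwd=0
After 9 (back): cur=Q back=1 fwd=1
After 10 (back): cur=HOME back=0 fwd=2

HOME 0 2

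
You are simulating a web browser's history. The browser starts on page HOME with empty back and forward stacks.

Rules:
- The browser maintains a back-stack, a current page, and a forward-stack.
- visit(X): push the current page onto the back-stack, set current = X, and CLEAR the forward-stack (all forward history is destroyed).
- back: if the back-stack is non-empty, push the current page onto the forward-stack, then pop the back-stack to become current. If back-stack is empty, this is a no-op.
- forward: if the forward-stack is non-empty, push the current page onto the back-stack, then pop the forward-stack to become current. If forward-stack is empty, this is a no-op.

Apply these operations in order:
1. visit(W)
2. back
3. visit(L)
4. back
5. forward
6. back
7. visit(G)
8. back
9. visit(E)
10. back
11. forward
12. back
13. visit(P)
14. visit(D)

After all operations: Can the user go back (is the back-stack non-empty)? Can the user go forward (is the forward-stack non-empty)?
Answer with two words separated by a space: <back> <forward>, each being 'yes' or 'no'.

Answer: yes no

Derivation:
After 1 (visit(W)): cur=W back=1 fwd=0
After 2 (back): cur=HOME back=0 fwd=1
After 3 (visit(L)): cur=L back=1 fwd=0
After 4 (back): cur=HOME back=0 fwd=1
After 5 (forward): cur=L back=1 fwd=0
After 6 (back): cur=HOME back=0 fwd=1
After 7 (visit(G)): cur=G back=1 fwd=0
After 8 (back): cur=HOME back=0 fwd=1
After 9 (visit(E)): cur=E back=1 fwd=0
After 10 (back): cur=HOME back=0 fwd=1
After 11 (forward): cur=E back=1 fwd=0
After 12 (back): cur=HOME back=0 fwd=1
After 13 (visit(P)): cur=P back=1 fwd=0
After 14 (visit(D)): cur=D back=2 fwd=0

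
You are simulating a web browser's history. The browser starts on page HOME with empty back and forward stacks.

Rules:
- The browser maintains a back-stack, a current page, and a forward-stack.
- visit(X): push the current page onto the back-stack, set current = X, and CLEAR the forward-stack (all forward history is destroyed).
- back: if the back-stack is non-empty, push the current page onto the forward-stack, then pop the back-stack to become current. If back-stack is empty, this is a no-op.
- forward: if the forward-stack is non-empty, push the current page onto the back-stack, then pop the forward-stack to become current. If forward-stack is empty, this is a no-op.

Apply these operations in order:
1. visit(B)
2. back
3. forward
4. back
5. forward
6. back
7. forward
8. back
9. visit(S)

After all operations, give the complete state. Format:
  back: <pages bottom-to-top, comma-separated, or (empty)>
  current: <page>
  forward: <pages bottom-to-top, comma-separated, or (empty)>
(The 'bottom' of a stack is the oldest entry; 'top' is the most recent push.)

After 1 (visit(B)): cur=B back=1 fwd=0
After 2 (back): cur=HOME back=0 fwd=1
After 3 (forward): cur=B back=1 fwd=0
After 4 (back): cur=HOME back=0 fwd=1
After 5 (forward): cur=B back=1 fwd=0
After 6 (back): cur=HOME back=0 fwd=1
After 7 (forward): cur=B back=1 fwd=0
After 8 (back): cur=HOME back=0 fwd=1
After 9 (visit(S)): cur=S back=1 fwd=0

Answer: back: HOME
current: S
forward: (empty)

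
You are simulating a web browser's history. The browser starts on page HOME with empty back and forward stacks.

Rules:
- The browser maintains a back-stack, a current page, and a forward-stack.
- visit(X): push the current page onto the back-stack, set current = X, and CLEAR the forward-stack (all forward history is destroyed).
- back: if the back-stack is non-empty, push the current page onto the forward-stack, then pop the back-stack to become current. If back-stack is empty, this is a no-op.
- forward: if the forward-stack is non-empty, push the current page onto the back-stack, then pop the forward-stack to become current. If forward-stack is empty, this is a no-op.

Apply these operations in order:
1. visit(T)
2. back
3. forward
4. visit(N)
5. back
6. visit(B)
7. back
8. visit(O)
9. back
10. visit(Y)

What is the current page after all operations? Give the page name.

After 1 (visit(T)): cur=T back=1 fwd=0
After 2 (back): cur=HOME back=0 fwd=1
After 3 (forward): cur=T back=1 fwd=0
After 4 (visit(N)): cur=N back=2 fwd=0
After 5 (back): cur=T back=1 fwd=1
After 6 (visit(B)): cur=B back=2 fwd=0
After 7 (back): cur=T back=1 fwd=1
After 8 (visit(O)): cur=O back=2 fwd=0
After 9 (back): cur=T back=1 fwd=1
After 10 (visit(Y)): cur=Y back=2 fwd=0

Answer: Y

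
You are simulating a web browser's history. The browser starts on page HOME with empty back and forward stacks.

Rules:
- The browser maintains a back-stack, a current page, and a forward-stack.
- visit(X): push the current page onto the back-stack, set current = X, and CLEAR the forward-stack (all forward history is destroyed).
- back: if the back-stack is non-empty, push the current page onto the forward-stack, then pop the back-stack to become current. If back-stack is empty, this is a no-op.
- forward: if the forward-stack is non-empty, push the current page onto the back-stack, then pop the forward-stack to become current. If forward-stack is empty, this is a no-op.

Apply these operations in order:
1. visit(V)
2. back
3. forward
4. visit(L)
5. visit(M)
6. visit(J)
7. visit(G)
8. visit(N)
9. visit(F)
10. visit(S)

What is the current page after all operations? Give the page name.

Answer: S

Derivation:
After 1 (visit(V)): cur=V back=1 fwd=0
After 2 (back): cur=HOME back=0 fwd=1
After 3 (forward): cur=V back=1 fwd=0
After 4 (visit(L)): cur=L back=2 fwd=0
After 5 (visit(M)): cur=M back=3 fwd=0
After 6 (visit(J)): cur=J back=4 fwd=0
After 7 (visit(G)): cur=G back=5 fwd=0
After 8 (visit(N)): cur=N back=6 fwd=0
After 9 (visit(F)): cur=F back=7 fwd=0
After 10 (visit(S)): cur=S back=8 fwd=0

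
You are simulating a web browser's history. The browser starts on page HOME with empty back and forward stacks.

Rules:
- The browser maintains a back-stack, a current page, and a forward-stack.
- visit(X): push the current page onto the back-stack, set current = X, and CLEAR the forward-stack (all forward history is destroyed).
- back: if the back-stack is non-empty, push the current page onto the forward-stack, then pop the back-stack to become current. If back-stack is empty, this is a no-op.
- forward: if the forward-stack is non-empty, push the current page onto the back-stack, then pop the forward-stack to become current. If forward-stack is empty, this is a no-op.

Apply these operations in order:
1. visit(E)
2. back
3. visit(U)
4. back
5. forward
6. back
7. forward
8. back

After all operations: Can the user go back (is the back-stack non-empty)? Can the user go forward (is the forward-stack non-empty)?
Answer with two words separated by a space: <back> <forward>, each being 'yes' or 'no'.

Answer: no yes

Derivation:
After 1 (visit(E)): cur=E back=1 fwd=0
After 2 (back): cur=HOME back=0 fwd=1
After 3 (visit(U)): cur=U back=1 fwd=0
After 4 (back): cur=HOME back=0 fwd=1
After 5 (forward): cur=U back=1 fwd=0
After 6 (back): cur=HOME back=0 fwd=1
After 7 (forward): cur=U back=1 fwd=0
After 8 (back): cur=HOME back=0 fwd=1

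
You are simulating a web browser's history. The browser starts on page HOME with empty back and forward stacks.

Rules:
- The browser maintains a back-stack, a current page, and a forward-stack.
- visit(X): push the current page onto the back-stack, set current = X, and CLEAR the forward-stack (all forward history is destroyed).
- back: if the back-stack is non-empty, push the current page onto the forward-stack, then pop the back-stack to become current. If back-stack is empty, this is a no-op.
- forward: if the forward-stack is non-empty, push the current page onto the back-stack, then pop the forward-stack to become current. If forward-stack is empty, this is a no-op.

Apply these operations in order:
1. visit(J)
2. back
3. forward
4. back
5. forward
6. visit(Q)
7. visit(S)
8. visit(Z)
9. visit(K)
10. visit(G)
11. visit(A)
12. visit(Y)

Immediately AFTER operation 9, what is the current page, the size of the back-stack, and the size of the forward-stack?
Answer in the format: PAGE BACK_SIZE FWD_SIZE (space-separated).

After 1 (visit(J)): cur=J back=1 fwd=0
After 2 (back): cur=HOME back=0 fwd=1
After 3 (forward): cur=J back=1 fwd=0
After 4 (back): cur=HOME back=0 fwd=1
After 5 (forward): cur=J back=1 fwd=0
After 6 (visit(Q)): cur=Q back=2 fwd=0
After 7 (visit(S)): cur=S back=3 fwd=0
After 8 (visit(Z)): cur=Z back=4 fwd=0
After 9 (visit(K)): cur=K back=5 fwd=0

K 5 0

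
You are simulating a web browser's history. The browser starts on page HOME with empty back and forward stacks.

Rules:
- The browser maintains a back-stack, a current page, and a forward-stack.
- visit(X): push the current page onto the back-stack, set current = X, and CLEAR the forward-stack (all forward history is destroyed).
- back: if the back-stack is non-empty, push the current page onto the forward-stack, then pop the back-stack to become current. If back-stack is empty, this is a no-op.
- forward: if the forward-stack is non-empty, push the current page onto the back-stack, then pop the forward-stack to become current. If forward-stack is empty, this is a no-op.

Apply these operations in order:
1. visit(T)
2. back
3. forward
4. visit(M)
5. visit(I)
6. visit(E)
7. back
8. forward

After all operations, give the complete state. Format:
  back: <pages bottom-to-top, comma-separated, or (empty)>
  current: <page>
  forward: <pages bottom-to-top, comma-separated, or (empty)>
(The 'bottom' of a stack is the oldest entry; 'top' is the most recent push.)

After 1 (visit(T)): cur=T back=1 fwd=0
After 2 (back): cur=HOME back=0 fwd=1
After 3 (forward): cur=T back=1 fwd=0
After 4 (visit(M)): cur=M back=2 fwd=0
After 5 (visit(I)): cur=I back=3 fwd=0
After 6 (visit(E)): cur=E back=4 fwd=0
After 7 (back): cur=I back=3 fwd=1
After 8 (forward): cur=E back=4 fwd=0

Answer: back: HOME,T,M,I
current: E
forward: (empty)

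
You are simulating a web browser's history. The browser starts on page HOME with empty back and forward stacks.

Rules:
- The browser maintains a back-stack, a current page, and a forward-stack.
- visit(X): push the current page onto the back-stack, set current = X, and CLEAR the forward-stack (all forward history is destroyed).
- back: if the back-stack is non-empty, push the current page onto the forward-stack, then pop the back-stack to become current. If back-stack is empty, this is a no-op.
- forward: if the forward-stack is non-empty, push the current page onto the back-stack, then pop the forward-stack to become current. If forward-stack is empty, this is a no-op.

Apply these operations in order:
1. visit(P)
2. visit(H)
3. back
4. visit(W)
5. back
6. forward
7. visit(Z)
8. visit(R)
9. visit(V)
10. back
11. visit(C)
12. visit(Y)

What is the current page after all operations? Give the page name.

After 1 (visit(P)): cur=P back=1 fwd=0
After 2 (visit(H)): cur=H back=2 fwd=0
After 3 (back): cur=P back=1 fwd=1
After 4 (visit(W)): cur=W back=2 fwd=0
After 5 (back): cur=P back=1 fwd=1
After 6 (forward): cur=W back=2 fwd=0
After 7 (visit(Z)): cur=Z back=3 fwd=0
After 8 (visit(R)): cur=R back=4 fwd=0
After 9 (visit(V)): cur=V back=5 fwd=0
After 10 (back): cur=R back=4 fwd=1
After 11 (visit(C)): cur=C back=5 fwd=0
After 12 (visit(Y)): cur=Y back=6 fwd=0

Answer: Y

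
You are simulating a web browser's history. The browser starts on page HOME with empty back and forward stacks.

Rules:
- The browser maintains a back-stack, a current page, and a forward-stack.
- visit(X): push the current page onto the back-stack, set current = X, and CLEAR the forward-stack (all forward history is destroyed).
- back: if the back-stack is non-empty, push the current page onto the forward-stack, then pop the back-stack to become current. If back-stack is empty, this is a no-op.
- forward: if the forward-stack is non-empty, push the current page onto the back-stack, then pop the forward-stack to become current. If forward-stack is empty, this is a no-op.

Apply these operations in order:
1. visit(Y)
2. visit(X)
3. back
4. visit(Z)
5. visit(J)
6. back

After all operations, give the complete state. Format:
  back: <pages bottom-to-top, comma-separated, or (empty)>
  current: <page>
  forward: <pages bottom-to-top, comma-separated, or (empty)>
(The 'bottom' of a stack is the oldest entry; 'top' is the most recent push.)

After 1 (visit(Y)): cur=Y back=1 fwd=0
After 2 (visit(X)): cur=X back=2 fwd=0
After 3 (back): cur=Y back=1 fwd=1
After 4 (visit(Z)): cur=Z back=2 fwd=0
After 5 (visit(J)): cur=J back=3 fwd=0
After 6 (back): cur=Z back=2 fwd=1

Answer: back: HOME,Y
current: Z
forward: J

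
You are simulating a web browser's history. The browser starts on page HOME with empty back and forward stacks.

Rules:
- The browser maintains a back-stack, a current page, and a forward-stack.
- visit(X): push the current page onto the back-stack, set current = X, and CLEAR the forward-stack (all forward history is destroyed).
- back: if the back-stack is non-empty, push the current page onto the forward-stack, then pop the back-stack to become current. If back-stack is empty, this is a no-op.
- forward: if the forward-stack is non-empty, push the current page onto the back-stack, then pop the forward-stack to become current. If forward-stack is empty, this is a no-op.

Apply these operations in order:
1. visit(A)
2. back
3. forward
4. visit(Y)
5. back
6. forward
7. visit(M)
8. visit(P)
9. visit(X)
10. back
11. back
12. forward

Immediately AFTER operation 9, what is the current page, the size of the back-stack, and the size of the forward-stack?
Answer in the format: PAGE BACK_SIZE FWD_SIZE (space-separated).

After 1 (visit(A)): cur=A back=1 fwd=0
After 2 (back): cur=HOME back=0 fwd=1
After 3 (forward): cur=A back=1 fwd=0
After 4 (visit(Y)): cur=Y back=2 fwd=0
After 5 (back): cur=A back=1 fwd=1
After 6 (forward): cur=Y back=2 fwd=0
After 7 (visit(M)): cur=M back=3 fwd=0
After 8 (visit(P)): cur=P back=4 fwd=0
After 9 (visit(X)): cur=X back=5 fwd=0

X 5 0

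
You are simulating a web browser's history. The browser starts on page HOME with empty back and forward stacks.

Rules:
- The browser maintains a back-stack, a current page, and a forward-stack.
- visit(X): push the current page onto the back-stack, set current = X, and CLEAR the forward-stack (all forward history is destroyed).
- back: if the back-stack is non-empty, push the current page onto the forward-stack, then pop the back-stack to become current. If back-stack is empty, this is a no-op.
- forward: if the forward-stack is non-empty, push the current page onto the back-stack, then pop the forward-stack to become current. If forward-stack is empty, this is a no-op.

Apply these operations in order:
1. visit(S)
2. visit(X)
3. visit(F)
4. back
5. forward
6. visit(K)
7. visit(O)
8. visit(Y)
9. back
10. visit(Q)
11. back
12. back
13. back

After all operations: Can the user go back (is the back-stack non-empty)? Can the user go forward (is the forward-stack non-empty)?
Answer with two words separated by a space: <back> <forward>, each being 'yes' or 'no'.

After 1 (visit(S)): cur=S back=1 fwd=0
After 2 (visit(X)): cur=X back=2 fwd=0
After 3 (visit(F)): cur=F back=3 fwd=0
After 4 (back): cur=X back=2 fwd=1
After 5 (forward): cur=F back=3 fwd=0
After 6 (visit(K)): cur=K back=4 fwd=0
After 7 (visit(O)): cur=O back=5 fwd=0
After 8 (visit(Y)): cur=Y back=6 fwd=0
After 9 (back): cur=O back=5 fwd=1
After 10 (visit(Q)): cur=Q back=6 fwd=0
After 11 (back): cur=O back=5 fwd=1
After 12 (back): cur=K back=4 fwd=2
After 13 (back): cur=F back=3 fwd=3

Answer: yes yes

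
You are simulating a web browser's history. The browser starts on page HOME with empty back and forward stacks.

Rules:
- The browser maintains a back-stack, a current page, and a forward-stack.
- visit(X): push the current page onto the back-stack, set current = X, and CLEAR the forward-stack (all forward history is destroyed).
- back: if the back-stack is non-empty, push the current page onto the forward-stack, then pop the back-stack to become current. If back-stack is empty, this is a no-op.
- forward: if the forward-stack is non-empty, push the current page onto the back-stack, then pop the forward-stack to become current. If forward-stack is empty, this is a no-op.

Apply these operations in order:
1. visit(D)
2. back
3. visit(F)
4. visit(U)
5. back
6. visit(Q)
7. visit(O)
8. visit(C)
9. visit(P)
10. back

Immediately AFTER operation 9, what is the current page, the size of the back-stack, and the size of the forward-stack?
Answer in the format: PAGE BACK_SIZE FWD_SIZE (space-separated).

After 1 (visit(D)): cur=D back=1 fwd=0
After 2 (back): cur=HOME back=0 fwd=1
After 3 (visit(F)): cur=F back=1 fwd=0
After 4 (visit(U)): cur=U back=2 fwd=0
After 5 (back): cur=F back=1 fwd=1
After 6 (visit(Q)): cur=Q back=2 fwd=0
After 7 (visit(O)): cur=O back=3 fwd=0
After 8 (visit(C)): cur=C back=4 fwd=0
After 9 (visit(P)): cur=P back=5 fwd=0

P 5 0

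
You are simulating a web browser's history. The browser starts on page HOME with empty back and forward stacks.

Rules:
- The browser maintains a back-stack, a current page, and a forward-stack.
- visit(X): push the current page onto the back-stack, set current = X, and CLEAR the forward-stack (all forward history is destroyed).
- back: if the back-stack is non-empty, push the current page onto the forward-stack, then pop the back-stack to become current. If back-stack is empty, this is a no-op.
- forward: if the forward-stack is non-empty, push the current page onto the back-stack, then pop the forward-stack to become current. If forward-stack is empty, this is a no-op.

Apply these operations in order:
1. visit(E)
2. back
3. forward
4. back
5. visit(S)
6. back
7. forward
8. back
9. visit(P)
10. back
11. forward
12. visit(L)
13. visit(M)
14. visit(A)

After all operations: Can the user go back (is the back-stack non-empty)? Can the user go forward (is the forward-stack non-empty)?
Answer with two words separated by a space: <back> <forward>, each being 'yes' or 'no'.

Answer: yes no

Derivation:
After 1 (visit(E)): cur=E back=1 fwd=0
After 2 (back): cur=HOME back=0 fwd=1
After 3 (forward): cur=E back=1 fwd=0
After 4 (back): cur=HOME back=0 fwd=1
After 5 (visit(S)): cur=S back=1 fwd=0
After 6 (back): cur=HOME back=0 fwd=1
After 7 (forward): cur=S back=1 fwd=0
After 8 (back): cur=HOME back=0 fwd=1
After 9 (visit(P)): cur=P back=1 fwd=0
After 10 (back): cur=HOME back=0 fwd=1
After 11 (forward): cur=P back=1 fwd=0
After 12 (visit(L)): cur=L back=2 fwd=0
After 13 (visit(M)): cur=M back=3 fwd=0
After 14 (visit(A)): cur=A back=4 fwd=0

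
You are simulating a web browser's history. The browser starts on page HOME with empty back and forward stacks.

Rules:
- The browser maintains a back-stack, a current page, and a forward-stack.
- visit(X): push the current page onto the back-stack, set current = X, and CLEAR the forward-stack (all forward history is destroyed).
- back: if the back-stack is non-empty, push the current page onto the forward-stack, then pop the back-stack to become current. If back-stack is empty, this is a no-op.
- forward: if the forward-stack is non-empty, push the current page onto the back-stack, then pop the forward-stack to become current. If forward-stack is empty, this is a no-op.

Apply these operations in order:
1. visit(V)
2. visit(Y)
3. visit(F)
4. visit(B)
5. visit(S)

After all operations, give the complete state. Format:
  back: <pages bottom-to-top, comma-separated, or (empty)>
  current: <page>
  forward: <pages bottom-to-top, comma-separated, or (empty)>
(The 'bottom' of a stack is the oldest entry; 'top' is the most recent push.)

After 1 (visit(V)): cur=V back=1 fwd=0
After 2 (visit(Y)): cur=Y back=2 fwd=0
After 3 (visit(F)): cur=F back=3 fwd=0
After 4 (visit(B)): cur=B back=4 fwd=0
After 5 (visit(S)): cur=S back=5 fwd=0

Answer: back: HOME,V,Y,F,B
current: S
forward: (empty)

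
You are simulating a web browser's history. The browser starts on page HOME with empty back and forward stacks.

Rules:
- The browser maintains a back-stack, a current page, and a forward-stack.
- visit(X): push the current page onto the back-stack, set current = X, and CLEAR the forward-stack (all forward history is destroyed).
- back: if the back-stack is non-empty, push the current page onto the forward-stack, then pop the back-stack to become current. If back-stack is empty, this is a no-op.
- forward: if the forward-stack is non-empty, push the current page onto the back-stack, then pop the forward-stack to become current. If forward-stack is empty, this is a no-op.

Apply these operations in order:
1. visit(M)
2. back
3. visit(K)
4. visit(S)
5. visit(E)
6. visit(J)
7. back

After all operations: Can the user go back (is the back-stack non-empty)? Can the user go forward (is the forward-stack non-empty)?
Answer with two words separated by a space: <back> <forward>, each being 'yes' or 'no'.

Answer: yes yes

Derivation:
After 1 (visit(M)): cur=M back=1 fwd=0
After 2 (back): cur=HOME back=0 fwd=1
After 3 (visit(K)): cur=K back=1 fwd=0
After 4 (visit(S)): cur=S back=2 fwd=0
After 5 (visit(E)): cur=E back=3 fwd=0
After 6 (visit(J)): cur=J back=4 fwd=0
After 7 (back): cur=E back=3 fwd=1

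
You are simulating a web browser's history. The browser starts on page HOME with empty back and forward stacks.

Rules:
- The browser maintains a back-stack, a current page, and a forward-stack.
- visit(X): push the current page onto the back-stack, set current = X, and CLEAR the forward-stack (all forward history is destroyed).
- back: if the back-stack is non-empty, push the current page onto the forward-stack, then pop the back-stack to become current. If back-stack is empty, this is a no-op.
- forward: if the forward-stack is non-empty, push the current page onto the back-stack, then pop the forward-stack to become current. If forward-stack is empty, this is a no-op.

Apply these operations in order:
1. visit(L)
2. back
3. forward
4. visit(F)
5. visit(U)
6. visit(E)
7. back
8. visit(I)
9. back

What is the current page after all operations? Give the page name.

After 1 (visit(L)): cur=L back=1 fwd=0
After 2 (back): cur=HOME back=0 fwd=1
After 3 (forward): cur=L back=1 fwd=0
After 4 (visit(F)): cur=F back=2 fwd=0
After 5 (visit(U)): cur=U back=3 fwd=0
After 6 (visit(E)): cur=E back=4 fwd=0
After 7 (back): cur=U back=3 fwd=1
After 8 (visit(I)): cur=I back=4 fwd=0
After 9 (back): cur=U back=3 fwd=1

Answer: U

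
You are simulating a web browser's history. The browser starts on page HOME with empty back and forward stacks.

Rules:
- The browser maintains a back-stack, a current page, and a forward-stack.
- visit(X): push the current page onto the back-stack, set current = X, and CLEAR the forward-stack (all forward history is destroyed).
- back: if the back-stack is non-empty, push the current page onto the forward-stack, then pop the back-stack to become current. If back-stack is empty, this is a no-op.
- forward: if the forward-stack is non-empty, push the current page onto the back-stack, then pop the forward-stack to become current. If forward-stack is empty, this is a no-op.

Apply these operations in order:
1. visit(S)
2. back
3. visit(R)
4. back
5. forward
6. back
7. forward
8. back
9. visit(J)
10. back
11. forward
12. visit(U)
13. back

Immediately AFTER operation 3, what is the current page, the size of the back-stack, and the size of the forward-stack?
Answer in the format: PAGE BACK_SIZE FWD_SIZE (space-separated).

After 1 (visit(S)): cur=S back=1 fwd=0
After 2 (back): cur=HOME back=0 fwd=1
After 3 (visit(R)): cur=R back=1 fwd=0

R 1 0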